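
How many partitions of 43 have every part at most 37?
p(43, parts ≤ 37) = 63242

Use the recurrence p(n, m) = p(n, m−1) + p(n−m, m): either the largest part is < m (count p(n, m−1)) or the largest part is exactly m (remove one copy of m, count p(n−m, m)). With p(0, ·) = 1 this gives p(43, parts ≤ 37) = 63242. (By conjugating Young diagrams, this also counts partitions of 43 into at most 37 parts.)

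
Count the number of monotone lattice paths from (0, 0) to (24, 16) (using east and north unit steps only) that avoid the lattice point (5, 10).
Number of paths = 62320270350

Total paths from (0, 0) to (24, 16): C(40, 24) = 62852101650. Paths through (5, 10): (paths (0, 0) → (5, 10)) × (paths (5, 10) → (24, 16)) = C(15, 5) · C(25, 19) = 3003 · 177100 = 531831300. Avoidance count = 62852101650 − 531831300 = 62320270350.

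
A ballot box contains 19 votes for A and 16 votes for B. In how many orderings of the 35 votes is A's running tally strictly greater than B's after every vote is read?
Strict-lead orderings = 347993910

Total orderings of the 35 votes with 19 for A: C(35, 19) = 4059928950. By the Bertrand ballot formula (Cycle Lemma / reflection principle), the number of orderings in which A is strictly ahead of B throughout is (p − q)/(p + q) · C(p + q, p) = (19 − 16)/(19 + 16) · 4059928950 = 347993910.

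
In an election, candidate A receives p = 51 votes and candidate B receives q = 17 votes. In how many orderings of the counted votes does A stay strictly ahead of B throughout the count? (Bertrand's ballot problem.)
Strict-lead orderings = 2247575790712824

Total orderings of the 68 votes with 51 for A: C(68, 51) = 4495151581425648. By the Bertrand ballot formula (Cycle Lemma / reflection principle), the number of orderings in which A is strictly ahead of B throughout is (p − q)/(p + q) · C(p + q, p) = (51 − 17)/(51 + 17) · 4495151581425648 = 2247575790712824.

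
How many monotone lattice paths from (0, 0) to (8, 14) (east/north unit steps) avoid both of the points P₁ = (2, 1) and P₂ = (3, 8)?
Number of paths = 173232

Inclusion–exclusion. Total paths: C(22, 8) = 319770. Through P₁: C(3, 2)·C(19, 6) = 81396. Through P₂: C(11, 3)·C(11, 5) = 76230. Since P₁ is strictly southwest of P₂, a monotone path through both must visit P₁ then P₂; paths through both = C(3, 2)·C(8, 1)·C(11, 5) = 11088. Avoid both = 319770 − 81396 − 76230 + 11088 = 173232.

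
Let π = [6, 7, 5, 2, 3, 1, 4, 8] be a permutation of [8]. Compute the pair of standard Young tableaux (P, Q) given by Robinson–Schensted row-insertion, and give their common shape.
P = [1, 3, 4, 8] / [2, 7] / [5] / [6];  Q = [1, 2, 7, 8] / [3, 5] / [4] / [6];  common shape = (4, 2, 1, 1)

Row-insert the values π_1, π_2, … into P one at a time, bumping the leftmost entry strictly greater than the inserted value down to the next row. The recording tableau Q records, in position (i, j), the step at which that cell was added to P.
  Insert 6 (step 1): P = [6];  Q = [1]
  Insert 7 (step 2): P = [6, 7];  Q = [1, 2]
  Insert 5 (step 3): P = [5, 7] / [6];  Q = [1, 2] / [3]
  Insert 2 (step 4): P = [2, 7] / [5] / [6];  Q = [1, 2] / [3] / [4]
  Insert 3 (step 5): P = [2, 3] / [5, 7] / [6];  Q = [1, 2] / [3, 5] / [4]
  Insert 1 (step 6): P = [1, 3] / [2, 7] / [5] / [6];  Q = [1, 2] / [3, 5] / [4] / [6]
  Insert 4 (step 7): P = [1, 3, 4] / [2, 7] / [5] / [6];  Q = [1, 2, 7] / [3, 5] / [4] / [6]
  Insert 8 (step 8): P = [1, 3, 4, 8] / [2, 7] / [5] / [6];  Q = [1, 2, 7, 8] / [3, 5] / [4] / [6]
Final shape: (4, 2, 1, 1).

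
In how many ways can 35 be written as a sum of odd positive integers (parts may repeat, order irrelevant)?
p_odd(35) = 585

Enumerate partitions using only odd parts via the recurrence o(n, m) = o(n, m−2) + o(n−m, m) over odd m, starting from the largest odd part ≤ n. This gives p_odd(35) = 585. (Euler's theorem: equals the count of distinct-part partitions.)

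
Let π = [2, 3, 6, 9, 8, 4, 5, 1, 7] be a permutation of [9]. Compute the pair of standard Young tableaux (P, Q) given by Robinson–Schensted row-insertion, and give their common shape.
P = [1, 3, 4, 5, 7] / [2, 8] / [6] / [9];  Q = [1, 2, 3, 4, 9] / [5, 7] / [6] / [8];  common shape = (5, 2, 1, 1)

Row-insert the values π_1, π_2, … into P one at a time, bumping the leftmost entry strictly greater than the inserted value down to the next row. The recording tableau Q records, in position (i, j), the step at which that cell was added to P.
  Insert 2 (step 1): P = [2];  Q = [1]
  Insert 3 (step 2): P = [2, 3];  Q = [1, 2]
  Insert 6 (step 3): P = [2, 3, 6];  Q = [1, 2, 3]
  Insert 9 (step 4): P = [2, 3, 6, 9];  Q = [1, 2, 3, 4]
  Insert 8 (step 5): P = [2, 3, 6, 8] / [9];  Q = [1, 2, 3, 4] / [5]
  Insert 4 (step 6): P = [2, 3, 4, 8] / [6] / [9];  Q = [1, 2, 3, 4] / [5] / [6]
  Insert 5 (step 7): P = [2, 3, 4, 5] / [6, 8] / [9];  Q = [1, 2, 3, 4] / [5, 7] / [6]
  Insert 1 (step 8): P = [1, 3, 4, 5] / [2, 8] / [6] / [9];  Q = [1, 2, 3, 4] / [5, 7] / [6] / [8]
  Insert 7 (step 9): P = [1, 3, 4, 5, 7] / [2, 8] / [6] / [9];  Q = [1, 2, 3, 4, 9] / [5, 7] / [6] / [8]
Final shape: (5, 2, 1, 1).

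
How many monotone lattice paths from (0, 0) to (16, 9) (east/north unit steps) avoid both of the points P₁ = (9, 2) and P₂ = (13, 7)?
Number of paths = 1148315

Inclusion–exclusion. Total paths: C(25, 16) = 2042975. Through P₁: C(11, 9)·C(14, 7) = 188760. Through P₂: C(20, 13)·C(5, 3) = 775200. Since P₁ is strictly southwest of P₂, a monotone path through both must visit P₁ then P₂; paths through both = C(11, 9)·C(9, 4)·C(5, 3) = 69300. Avoid both = 2042975 − 188760 − 775200 + 69300 = 1148315.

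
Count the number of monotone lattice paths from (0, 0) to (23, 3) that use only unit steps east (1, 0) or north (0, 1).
Number of paths = 2600

A monotone lattice path from (0, 0) to (23, 3) consists of 23 east steps and 3 north steps in some order, so it is determined by which 23 of the 26 steps are east. The count is C(26, 23) = 2600.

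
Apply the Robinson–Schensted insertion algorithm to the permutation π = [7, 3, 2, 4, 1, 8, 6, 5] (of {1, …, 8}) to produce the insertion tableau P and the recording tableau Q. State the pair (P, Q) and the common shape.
P = [1, 4, 5] / [2, 6] / [3, 8] / [7];  Q = [1, 4, 6] / [2, 7] / [3, 8] / [5];  common shape = (3, 2, 2, 1)

Row-insert the values π_1, π_2, … into P one at a time, bumping the leftmost entry strictly greater than the inserted value down to the next row. The recording tableau Q records, in position (i, j), the step at which that cell was added to P.
  Insert 7 (step 1): P = [7];  Q = [1]
  Insert 3 (step 2): P = [3] / [7];  Q = [1] / [2]
  Insert 2 (step 3): P = [2] / [3] / [7];  Q = [1] / [2] / [3]
  Insert 4 (step 4): P = [2, 4] / [3] / [7];  Q = [1, 4] / [2] / [3]
  Insert 1 (step 5): P = [1, 4] / [2] / [3] / [7];  Q = [1, 4] / [2] / [3] / [5]
  Insert 8 (step 6): P = [1, 4, 8] / [2] / [3] / [7];  Q = [1, 4, 6] / [2] / [3] / [5]
  Insert 6 (step 7): P = [1, 4, 6] / [2, 8] / [3] / [7];  Q = [1, 4, 6] / [2, 7] / [3] / [5]
  Insert 5 (step 8): P = [1, 4, 5] / [2, 6] / [3, 8] / [7];  Q = [1, 4, 6] / [2, 7] / [3, 8] / [5]
Final shape: (3, 2, 2, 1).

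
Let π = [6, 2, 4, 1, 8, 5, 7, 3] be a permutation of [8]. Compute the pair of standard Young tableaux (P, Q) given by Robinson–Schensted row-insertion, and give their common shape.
P = [1, 3, 5, 7] / [2, 4] / [6, 8];  Q = [1, 3, 5, 7] / [2, 6] / [4, 8];  common shape = (4, 2, 2)

Row-insert the values π_1, π_2, … into P one at a time, bumping the leftmost entry strictly greater than the inserted value down to the next row. The recording tableau Q records, in position (i, j), the step at which that cell was added to P.
  Insert 6 (step 1): P = [6];  Q = [1]
  Insert 2 (step 2): P = [2] / [6];  Q = [1] / [2]
  Insert 4 (step 3): P = [2, 4] / [6];  Q = [1, 3] / [2]
  Insert 1 (step 4): P = [1, 4] / [2] / [6];  Q = [1, 3] / [2] / [4]
  Insert 8 (step 5): P = [1, 4, 8] / [2] / [6];  Q = [1, 3, 5] / [2] / [4]
  Insert 5 (step 6): P = [1, 4, 5] / [2, 8] / [6];  Q = [1, 3, 5] / [2, 6] / [4]
  Insert 7 (step 7): P = [1, 4, 5, 7] / [2, 8] / [6];  Q = [1, 3, 5, 7] / [2, 6] / [4]
  Insert 3 (step 8): P = [1, 3, 5, 7] / [2, 4] / [6, 8];  Q = [1, 3, 5, 7] / [2, 6] / [4, 8]
Final shape: (4, 2, 2).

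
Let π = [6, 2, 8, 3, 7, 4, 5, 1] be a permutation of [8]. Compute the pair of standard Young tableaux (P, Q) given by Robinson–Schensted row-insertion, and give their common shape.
P = [1, 3, 4, 5] / [2, 7] / [6] / [8];  Q = [1, 3, 5, 7] / [2, 4] / [6] / [8];  common shape = (4, 2, 1, 1)

Row-insert the values π_1, π_2, … into P one at a time, bumping the leftmost entry strictly greater than the inserted value down to the next row. The recording tableau Q records, in position (i, j), the step at which that cell was added to P.
  Insert 6 (step 1): P = [6];  Q = [1]
  Insert 2 (step 2): P = [2] / [6];  Q = [1] / [2]
  Insert 8 (step 3): P = [2, 8] / [6];  Q = [1, 3] / [2]
  Insert 3 (step 4): P = [2, 3] / [6, 8];  Q = [1, 3] / [2, 4]
  Insert 7 (step 5): P = [2, 3, 7] / [6, 8];  Q = [1, 3, 5] / [2, 4]
  Insert 4 (step 6): P = [2, 3, 4] / [6, 7] / [8];  Q = [1, 3, 5] / [2, 4] / [6]
  Insert 5 (step 7): P = [2, 3, 4, 5] / [6, 7] / [8];  Q = [1, 3, 5, 7] / [2, 4] / [6]
  Insert 1 (step 8): P = [1, 3, 4, 5] / [2, 7] / [6] / [8];  Q = [1, 3, 5, 7] / [2, 4] / [6] / [8]
Final shape: (4, 2, 1, 1).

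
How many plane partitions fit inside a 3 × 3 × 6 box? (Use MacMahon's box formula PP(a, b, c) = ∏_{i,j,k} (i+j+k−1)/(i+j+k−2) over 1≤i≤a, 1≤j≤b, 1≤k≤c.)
PP(3, 3, 6) = 41580

Evaluate the triple product over i = 1..3, j = 1..3, k = 1..6. The factors are (2/1) · (3/2) · (4/3) · (5/4) · (6/5) · (7/6) · (3/2) · (4/3) · … (54 factors total). The numerators and denominators telescope so the product is an integer; carrying out the multiplication exactly gives PP(3, 3, 6) = 41580.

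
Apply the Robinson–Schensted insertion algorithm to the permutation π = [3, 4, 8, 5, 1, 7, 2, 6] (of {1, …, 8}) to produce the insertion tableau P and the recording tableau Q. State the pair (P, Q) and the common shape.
P = [1, 2, 5, 6] / [3, 4, 7] / [8];  Q = [1, 2, 3, 6] / [4, 7, 8] / [5];  common shape = (4, 3, 1)

Row-insert the values π_1, π_2, … into P one at a time, bumping the leftmost entry strictly greater than the inserted value down to the next row. The recording tableau Q records, in position (i, j), the step at which that cell was added to P.
  Insert 3 (step 1): P = [3];  Q = [1]
  Insert 4 (step 2): P = [3, 4];  Q = [1, 2]
  Insert 8 (step 3): P = [3, 4, 8];  Q = [1, 2, 3]
  Insert 5 (step 4): P = [3, 4, 5] / [8];  Q = [1, 2, 3] / [4]
  Insert 1 (step 5): P = [1, 4, 5] / [3] / [8];  Q = [1, 2, 3] / [4] / [5]
  Insert 7 (step 6): P = [1, 4, 5, 7] / [3] / [8];  Q = [1, 2, 3, 6] / [4] / [5]
  Insert 2 (step 7): P = [1, 2, 5, 7] / [3, 4] / [8];  Q = [1, 2, 3, 6] / [4, 7] / [5]
  Insert 6 (step 8): P = [1, 2, 5, 6] / [3, 4, 7] / [8];  Q = [1, 2, 3, 6] / [4, 7, 8] / [5]
Final shape: (4, 3, 1).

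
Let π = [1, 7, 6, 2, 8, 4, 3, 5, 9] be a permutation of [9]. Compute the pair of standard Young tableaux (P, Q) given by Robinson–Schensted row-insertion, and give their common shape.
P = [1, 2, 3, 5, 9] / [4, 8] / [6] / [7];  Q = [1, 2, 5, 8, 9] / [3, 6] / [4] / [7];  common shape = (5, 2, 1, 1)

Row-insert the values π_1, π_2, … into P one at a time, bumping the leftmost entry strictly greater than the inserted value down to the next row. The recording tableau Q records, in position (i, j), the step at which that cell was added to P.
  Insert 1 (step 1): P = [1];  Q = [1]
  Insert 7 (step 2): P = [1, 7];  Q = [1, 2]
  Insert 6 (step 3): P = [1, 6] / [7];  Q = [1, 2] / [3]
  Insert 2 (step 4): P = [1, 2] / [6] / [7];  Q = [1, 2] / [3] / [4]
  Insert 8 (step 5): P = [1, 2, 8] / [6] / [7];  Q = [1, 2, 5] / [3] / [4]
  Insert 4 (step 6): P = [1, 2, 4] / [6, 8] / [7];  Q = [1, 2, 5] / [3, 6] / [4]
  Insert 3 (step 7): P = [1, 2, 3] / [4, 8] / [6] / [7];  Q = [1, 2, 5] / [3, 6] / [4] / [7]
  Insert 5 (step 8): P = [1, 2, 3, 5] / [4, 8] / [6] / [7];  Q = [1, 2, 5, 8] / [3, 6] / [4] / [7]
  Insert 9 (step 9): P = [1, 2, 3, 5, 9] / [4, 8] / [6] / [7];  Q = [1, 2, 5, 8, 9] / [3, 6] / [4] / [7]
Final shape: (5, 2, 1, 1).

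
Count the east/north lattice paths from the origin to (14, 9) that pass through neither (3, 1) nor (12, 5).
Number of paths = 464942

Inclusion–exclusion. Total paths: C(23, 14) = 817190. Through P₁: C(4, 3)·C(19, 11) = 302328. Through P₂: C(17, 12)·C(6, 2) = 92820. Since P₁ is strictly southwest of P₂, a monotone path through both must visit P₁ then P₂; paths through both = C(4, 3)·C(13, 9)·C(6, 2) = 42900. Avoid both = 817190 − 302328 − 92820 + 42900 = 464942.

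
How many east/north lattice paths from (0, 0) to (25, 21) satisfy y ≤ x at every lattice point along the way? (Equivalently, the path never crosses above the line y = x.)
Number of paths = 1335293573130

By the reflection principle (André's argument), the number of monotone paths to (25, 21) with n ≤ m that never go above y = x is C(46, 25) − C(46, 26) = 6943526580276 − 5608233007146 = 1335293573130.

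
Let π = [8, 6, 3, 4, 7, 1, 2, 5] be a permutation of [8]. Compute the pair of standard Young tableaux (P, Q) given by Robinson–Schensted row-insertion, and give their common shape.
P = [1, 2, 5] / [3, 4, 7] / [6] / [8];  Q = [1, 4, 5] / [2, 7, 8] / [3] / [6];  common shape = (3, 3, 1, 1)

Row-insert the values π_1, π_2, … into P one at a time, bumping the leftmost entry strictly greater than the inserted value down to the next row. The recording tableau Q records, in position (i, j), the step at which that cell was added to P.
  Insert 8 (step 1): P = [8];  Q = [1]
  Insert 6 (step 2): P = [6] / [8];  Q = [1] / [2]
  Insert 3 (step 3): P = [3] / [6] / [8];  Q = [1] / [2] / [3]
  Insert 4 (step 4): P = [3, 4] / [6] / [8];  Q = [1, 4] / [2] / [3]
  Insert 7 (step 5): P = [3, 4, 7] / [6] / [8];  Q = [1, 4, 5] / [2] / [3]
  Insert 1 (step 6): P = [1, 4, 7] / [3] / [6] / [8];  Q = [1, 4, 5] / [2] / [3] / [6]
  Insert 2 (step 7): P = [1, 2, 7] / [3, 4] / [6] / [8];  Q = [1, 4, 5] / [2, 7] / [3] / [6]
  Insert 5 (step 8): P = [1, 2, 5] / [3, 4, 7] / [6] / [8];  Q = [1, 4, 5] / [2, 7, 8] / [3] / [6]
Final shape: (3, 3, 1, 1).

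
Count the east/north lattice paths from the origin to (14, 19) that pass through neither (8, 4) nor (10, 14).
Number of paths = 548946684

Inclusion–exclusion. Total paths: C(33, 14) = 818809200. Through P₁: C(12, 8)·C(21, 6) = 26860680. Through P₂: C(24, 10)·C(9, 4) = 247118256. Since P₁ is strictly southwest of P₂, a monotone path through both must visit P₁ then P₂; paths through both = C(12, 8)·C(12, 2)·C(9, 4) = 4116420. Avoid both = 818809200 − 26860680 − 247118256 + 4116420 = 548946684.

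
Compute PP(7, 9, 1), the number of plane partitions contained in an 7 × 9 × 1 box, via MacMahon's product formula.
PP(7, 9, 1) = 11440

Evaluate the triple product over i = 1..7, j = 1..9, k = 1..1. The factors are (2/1) · (3/2) · (4/3) · (5/4) · (6/5) · (7/6) · (8/7) · (9/8) · … (63 factors total). The numerators and denominators telescope so the product is an integer; carrying out the multiplication exactly gives PP(7, 9, 1) = 11440.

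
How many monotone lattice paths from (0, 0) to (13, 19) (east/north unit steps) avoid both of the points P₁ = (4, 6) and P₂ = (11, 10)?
Number of paths = 227327520

Inclusion–exclusion. Total paths: C(32, 13) = 347373600. Through P₁: C(10, 4)·C(22, 9) = 104458200. Through P₂: C(21, 11)·C(11, 2) = 19399380. Since P₁ is strictly southwest of P₂, a monotone path through both must visit P₁ then P₂; paths through both = C(10, 4)·C(11, 7)·C(11, 2) = 3811500. Avoid both = 347373600 − 104458200 − 19399380 + 3811500 = 227327520.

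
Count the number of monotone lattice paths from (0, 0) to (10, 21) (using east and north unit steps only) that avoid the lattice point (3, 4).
Number of paths = 32238525

Total paths from (0, 0) to (10, 21): C(31, 10) = 44352165. Paths through (3, 4): (paths (0, 0) → (3, 4)) × (paths (3, 4) → (10, 21)) = C(7, 3) · C(24, 7) = 35 · 346104 = 12113640. Avoidance count = 44352165 − 12113640 = 32238525.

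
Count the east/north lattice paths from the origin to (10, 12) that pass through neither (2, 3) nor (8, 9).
Number of paths = 252846

Inclusion–exclusion. Total paths: C(22, 10) = 646646. Through P₁: C(5, 2)·C(17, 8) = 243100. Through P₂: C(17, 8)·C(5, 2) = 243100. Since P₁ is strictly southwest of P₂, a monotone path through both must visit P₁ then P₂; paths through both = C(5, 2)·C(12, 6)·C(5, 2) = 92400. Avoid both = 646646 − 243100 − 243100 + 92400 = 252846.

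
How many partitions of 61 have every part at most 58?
p(61, parts ≤ 58) = 1121501

Use the recurrence p(n, m) = p(n, m−1) + p(n−m, m): either the largest part is < m (count p(n, m−1)) or the largest part is exactly m (remove one copy of m, count p(n−m, m)). With p(0, ·) = 1 this gives p(61, parts ≤ 58) = 1121501. (By conjugating Young diagrams, this also counts partitions of 61 into at most 58 parts.)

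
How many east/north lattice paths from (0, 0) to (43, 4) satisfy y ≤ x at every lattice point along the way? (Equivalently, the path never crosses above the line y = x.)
Number of paths = 162150

By the reflection principle (André's argument), the number of monotone paths to (43, 4) with n ≤ m that never go above y = x is C(47, 43) − C(47, 44) = 178365 − 16215 = 162150.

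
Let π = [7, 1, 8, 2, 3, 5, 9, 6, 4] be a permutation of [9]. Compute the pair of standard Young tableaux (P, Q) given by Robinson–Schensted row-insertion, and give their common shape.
P = [1, 2, 3, 4, 6] / [5, 8, 9] / [7];  Q = [1, 3, 5, 6, 7] / [2, 4, 8] / [9];  common shape = (5, 3, 1)

Row-insert the values π_1, π_2, … into P one at a time, bumping the leftmost entry strictly greater than the inserted value down to the next row. The recording tableau Q records, in position (i, j), the step at which that cell was added to P.
  Insert 7 (step 1): P = [7];  Q = [1]
  Insert 1 (step 2): P = [1] / [7];  Q = [1] / [2]
  Insert 8 (step 3): P = [1, 8] / [7];  Q = [1, 3] / [2]
  Insert 2 (step 4): P = [1, 2] / [7, 8];  Q = [1, 3] / [2, 4]
  Insert 3 (step 5): P = [1, 2, 3] / [7, 8];  Q = [1, 3, 5] / [2, 4]
  Insert 5 (step 6): P = [1, 2, 3, 5] / [7, 8];  Q = [1, 3, 5, 6] / [2, 4]
  Insert 9 (step 7): P = [1, 2, 3, 5, 9] / [7, 8];  Q = [1, 3, 5, 6, 7] / [2, 4]
  Insert 6 (step 8): P = [1, 2, 3, 5, 6] / [7, 8, 9];  Q = [1, 3, 5, 6, 7] / [2, 4, 8]
  Insert 4 (step 9): P = [1, 2, 3, 4, 6] / [5, 8, 9] / [7];  Q = [1, 3, 5, 6, 7] / [2, 4, 8] / [9]
Final shape: (5, 3, 1).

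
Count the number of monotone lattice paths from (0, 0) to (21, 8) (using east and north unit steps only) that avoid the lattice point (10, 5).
Number of paths = 3199053

Total paths from (0, 0) to (21, 8): C(29, 21) = 4292145. Paths through (10, 5): (paths (0, 0) → (10, 5)) × (paths (10, 5) → (21, 8)) = C(15, 10) · C(14, 11) = 3003 · 364 = 1093092. Avoidance count = 4292145 − 1093092 = 3199053.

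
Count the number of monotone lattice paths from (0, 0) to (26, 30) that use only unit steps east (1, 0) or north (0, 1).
Number of paths = 6646448384109072

A monotone lattice path from (0, 0) to (26, 30) consists of 26 east steps and 30 north steps in some order, so it is determined by which 26 of the 56 steps are east. The count is C(56, 26) = 6646448384109072.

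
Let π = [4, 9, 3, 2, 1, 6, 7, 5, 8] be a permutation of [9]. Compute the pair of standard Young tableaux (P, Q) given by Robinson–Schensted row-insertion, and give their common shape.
P = [1, 5, 7, 8] / [2, 6] / [3, 9] / [4];  Q = [1, 2, 7, 9] / [3, 6] / [4, 8] / [5];  common shape = (4, 2, 2, 1)

Row-insert the values π_1, π_2, … into P one at a time, bumping the leftmost entry strictly greater than the inserted value down to the next row. The recording tableau Q records, in position (i, j), the step at which that cell was added to P.
  Insert 4 (step 1): P = [4];  Q = [1]
  Insert 9 (step 2): P = [4, 9];  Q = [1, 2]
  Insert 3 (step 3): P = [3, 9] / [4];  Q = [1, 2] / [3]
  Insert 2 (step 4): P = [2, 9] / [3] / [4];  Q = [1, 2] / [3] / [4]
  Insert 1 (step 5): P = [1, 9] / [2] / [3] / [4];  Q = [1, 2] / [3] / [4] / [5]
  Insert 6 (step 6): P = [1, 6] / [2, 9] / [3] / [4];  Q = [1, 2] / [3, 6] / [4] / [5]
  Insert 7 (step 7): P = [1, 6, 7] / [2, 9] / [3] / [4];  Q = [1, 2, 7] / [3, 6] / [4] / [5]
  Insert 5 (step 8): P = [1, 5, 7] / [2, 6] / [3, 9] / [4];  Q = [1, 2, 7] / [3, 6] / [4, 8] / [5]
  Insert 8 (step 9): P = [1, 5, 7, 8] / [2, 6] / [3, 9] / [4];  Q = [1, 2, 7, 9] / [3, 6] / [4, 8] / [5]
Final shape: (4, 2, 2, 1).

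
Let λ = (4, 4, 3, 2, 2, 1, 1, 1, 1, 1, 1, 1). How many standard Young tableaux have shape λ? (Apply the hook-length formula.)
# SYT of shape (4, 4, 3, 2, 2, 1, 1, 1, 1, 1, 1, 1) = 121938960

Hook-length formula: f^λ = n! / Π hook(c), product over all cells c of the Young diagram. For λ = (4, 4, 3, 2, 2, 1, 1, 1, 1, 1, 1, 1), n = 22 boxes. Hook lengths by row (left-to-right, top-to-bottom): [15, 7, 4, 2]; [14, 6, 3, 1]; [12, 4, 1]; [10, 2]; [9, 1]; [7]; [6]; [5]; [4]; [3]; [2]; [1]. Product of hooks = 9217732608000. So f^λ = 22! / 9217732608000 = 1124000727777607680000 / 9217732608000 = 121938960.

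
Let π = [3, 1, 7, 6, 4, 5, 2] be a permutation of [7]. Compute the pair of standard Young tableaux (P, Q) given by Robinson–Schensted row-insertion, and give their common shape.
P = [1, 2, 5] / [3, 4] / [6] / [7];  Q = [1, 3, 6] / [2, 4] / [5] / [7];  common shape = (3, 2, 1, 1)

Row-insert the values π_1, π_2, … into P one at a time, bumping the leftmost entry strictly greater than the inserted value down to the next row. The recording tableau Q records, in position (i, j), the step at which that cell was added to P.
  Insert 3 (step 1): P = [3];  Q = [1]
  Insert 1 (step 2): P = [1] / [3];  Q = [1] / [2]
  Insert 7 (step 3): P = [1, 7] / [3];  Q = [1, 3] / [2]
  Insert 6 (step 4): P = [1, 6] / [3, 7];  Q = [1, 3] / [2, 4]
  Insert 4 (step 5): P = [1, 4] / [3, 6] / [7];  Q = [1, 3] / [2, 4] / [5]
  Insert 5 (step 6): P = [1, 4, 5] / [3, 6] / [7];  Q = [1, 3, 6] / [2, 4] / [5]
  Insert 2 (step 7): P = [1, 2, 5] / [3, 4] / [6] / [7];  Q = [1, 3, 6] / [2, 4] / [5] / [7]
Final shape: (3, 2, 1, 1).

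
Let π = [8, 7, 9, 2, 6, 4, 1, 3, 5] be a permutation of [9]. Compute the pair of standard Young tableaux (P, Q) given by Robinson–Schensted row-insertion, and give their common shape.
P = [1, 3, 5] / [2, 4] / [6, 9] / [7] / [8];  Q = [1, 3, 9] / [2, 5] / [4, 8] / [6] / [7];  common shape = (3, 2, 2, 1, 1)

Row-insert the values π_1, π_2, … into P one at a time, bumping the leftmost entry strictly greater than the inserted value down to the next row. The recording tableau Q records, in position (i, j), the step at which that cell was added to P.
  Insert 8 (step 1): P = [8];  Q = [1]
  Insert 7 (step 2): P = [7] / [8];  Q = [1] / [2]
  Insert 9 (step 3): P = [7, 9] / [8];  Q = [1, 3] / [2]
  Insert 2 (step 4): P = [2, 9] / [7] / [8];  Q = [1, 3] / [2] / [4]
  Insert 6 (step 5): P = [2, 6] / [7, 9] / [8];  Q = [1, 3] / [2, 5] / [4]
  Insert 4 (step 6): P = [2, 4] / [6, 9] / [7] / [8];  Q = [1, 3] / [2, 5] / [4] / [6]
  Insert 1 (step 7): P = [1, 4] / [2, 9] / [6] / [7] / [8];  Q = [1, 3] / [2, 5] / [4] / [6] / [7]
  Insert 3 (step 8): P = [1, 3] / [2, 4] / [6, 9] / [7] / [8];  Q = [1, 3] / [2, 5] / [4, 8] / [6] / [7]
  Insert 5 (step 9): P = [1, 3, 5] / [2, 4] / [6, 9] / [7] / [8];  Q = [1, 3, 9] / [2, 5] / [4, 8] / [6] / [7]
Final shape: (3, 2, 2, 1, 1).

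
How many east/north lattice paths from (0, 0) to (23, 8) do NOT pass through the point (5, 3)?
Number of paths = 6004381

Total paths from (0, 0) to (23, 8): C(31, 23) = 7888725. Paths through (5, 3): (paths (0, 0) → (5, 3)) × (paths (5, 3) → (23, 8)) = C(8, 5) · C(23, 18) = 56 · 33649 = 1884344. Avoidance count = 7888725 − 1884344 = 6004381.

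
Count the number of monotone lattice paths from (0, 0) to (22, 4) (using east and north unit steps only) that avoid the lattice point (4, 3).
Number of paths = 14285

Total paths from (0, 0) to (22, 4): C(26, 22) = 14950. Paths through (4, 3): (paths (0, 0) → (4, 3)) × (paths (4, 3) → (22, 4)) = C(7, 4) · C(19, 18) = 35 · 19 = 665. Avoidance count = 14950 − 665 = 14285.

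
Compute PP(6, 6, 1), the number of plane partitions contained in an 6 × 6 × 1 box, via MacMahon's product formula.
PP(6, 6, 1) = 924

Evaluate the triple product over i = 1..6, j = 1..6, k = 1..1. The factors are (2/1) · (3/2) · (4/3) · (5/4) · (6/5) · (7/6) · (3/2) · (4/3) · … (36 factors total). The numerators and denominators telescope so the product is an integer; carrying out the multiplication exactly gives PP(6, 6, 1) = 924.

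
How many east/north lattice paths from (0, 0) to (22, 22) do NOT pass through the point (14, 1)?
Number of paths = 2104034581545

Total paths from (0, 0) to (22, 22): C(44, 22) = 2104098963720. Paths through (14, 1): (paths (0, 0) → (14, 1)) × (paths (14, 1) → (22, 22)) = C(15, 14) · C(29, 8) = 15 · 4292145 = 64382175. Avoidance count = 2104098963720 − 64382175 = 2104034581545.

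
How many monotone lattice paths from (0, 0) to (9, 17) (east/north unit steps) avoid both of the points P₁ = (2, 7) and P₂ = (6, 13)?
Number of paths = 1739402

Inclusion–exclusion. Total paths: C(26, 9) = 3124550. Through P₁: C(9, 2)·C(17, 7) = 700128. Through P₂: C(19, 6)·C(7, 3) = 949620. Since P₁ is strictly southwest of P₂, a monotone path through both must visit P₁ then P₂; paths through both = C(9, 2)·C(10, 4)·C(7, 3) = 264600. Avoid both = 3124550 − 700128 − 949620 + 264600 = 1739402.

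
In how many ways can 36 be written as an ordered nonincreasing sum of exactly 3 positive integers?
p(36, 3 parts) = 108

Partitions of n into exactly k parts are in bijection with partitions of n − k into at most k parts (subtract 1 from each part). So p(36, exactly 3) = p(33, parts ≤ 3). Computing via the recurrence p(m, j) = p(m, j−1) + p(m−j, j) gives 108.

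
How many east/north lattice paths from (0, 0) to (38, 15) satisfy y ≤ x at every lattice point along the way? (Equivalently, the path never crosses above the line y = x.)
Number of paths = 3846367846720

By the reflection principle (André's argument), the number of monotone paths to (38, 15) with n ≤ m that never go above y = x is C(53, 38) − C(53, 39) = 6250347750920 − 2403979904200 = 3846367846720.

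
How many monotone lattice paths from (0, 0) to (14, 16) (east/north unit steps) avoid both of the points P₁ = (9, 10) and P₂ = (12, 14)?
Number of paths = 64197219

Inclusion–exclusion. Total paths: C(30, 14) = 145422675. Through P₁: C(19, 9)·C(11, 5) = 42678636. Through P₂: C(26, 12)·C(4, 2) = 57946200. Since P₁ is strictly southwest of P₂, a monotone path through both must visit P₁ then P₂; paths through both = C(19, 9)·C(7, 3)·C(4, 2) = 19399380. Avoid both = 145422675 − 42678636 − 57946200 + 19399380 = 64197219.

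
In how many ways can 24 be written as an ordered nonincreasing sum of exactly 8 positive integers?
p(24, 8 parts) = 186

Partitions of n into exactly k parts are in bijection with partitions of n − k into at most k parts (subtract 1 from each part). So p(24, exactly 8) = p(16, parts ≤ 8). Computing via the recurrence p(m, j) = p(m, j−1) + p(m−j, j) gives 186.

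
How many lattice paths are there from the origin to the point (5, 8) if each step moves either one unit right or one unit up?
Number of paths = 1287

A monotone lattice path from (0, 0) to (5, 8) consists of 5 east steps and 8 north steps in some order, so it is determined by which 5 of the 13 steps are east. The count is C(13, 5) = 1287.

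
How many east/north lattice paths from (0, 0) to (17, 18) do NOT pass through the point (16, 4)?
Number of paths = 4537494975

Total paths from (0, 0) to (17, 18): C(35, 17) = 4537567650. Paths through (16, 4): (paths (0, 0) → (16, 4)) × (paths (16, 4) → (17, 18)) = C(20, 16) · C(15, 1) = 4845 · 15 = 72675. Avoidance count = 4537567650 − 72675 = 4537494975.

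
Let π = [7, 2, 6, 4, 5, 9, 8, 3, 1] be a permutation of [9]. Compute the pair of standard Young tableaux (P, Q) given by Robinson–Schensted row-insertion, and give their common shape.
P = [1, 3, 5, 8] / [2, 9] / [4] / [6] / [7];  Q = [1, 3, 5, 6] / [2, 7] / [4] / [8] / [9];  common shape = (4, 2, 1, 1, 1)

Row-insert the values π_1, π_2, … into P one at a time, bumping the leftmost entry strictly greater than the inserted value down to the next row. The recording tableau Q records, in position (i, j), the step at which that cell was added to P.
  Insert 7 (step 1): P = [7];  Q = [1]
  Insert 2 (step 2): P = [2] / [7];  Q = [1] / [2]
  Insert 6 (step 3): P = [2, 6] / [7];  Q = [1, 3] / [2]
  Insert 4 (step 4): P = [2, 4] / [6] / [7];  Q = [1, 3] / [2] / [4]
  Insert 5 (step 5): P = [2, 4, 5] / [6] / [7];  Q = [1, 3, 5] / [2] / [4]
  Insert 9 (step 6): P = [2, 4, 5, 9] / [6] / [7];  Q = [1, 3, 5, 6] / [2] / [4]
  Insert 8 (step 7): P = [2, 4, 5, 8] / [6, 9] / [7];  Q = [1, 3, 5, 6] / [2, 7] / [4]
  Insert 3 (step 8): P = [2, 3, 5, 8] / [4, 9] / [6] / [7];  Q = [1, 3, 5, 6] / [2, 7] / [4] / [8]
  Insert 1 (step 9): P = [1, 3, 5, 8] / [2, 9] / [4] / [6] / [7];  Q = [1, 3, 5, 6] / [2, 7] / [4] / [8] / [9]
Final shape: (4, 2, 1, 1, 1).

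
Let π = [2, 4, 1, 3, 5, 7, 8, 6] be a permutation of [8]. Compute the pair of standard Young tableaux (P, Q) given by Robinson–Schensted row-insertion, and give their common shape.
P = [1, 3, 5, 6, 8] / [2, 4, 7];  Q = [1, 2, 5, 6, 7] / [3, 4, 8];  common shape = (5, 3)

Row-insert the values π_1, π_2, … into P one at a time, bumping the leftmost entry strictly greater than the inserted value down to the next row. The recording tableau Q records, in position (i, j), the step at which that cell was added to P.
  Insert 2 (step 1): P = [2];  Q = [1]
  Insert 4 (step 2): P = [2, 4];  Q = [1, 2]
  Insert 1 (step 3): P = [1, 4] / [2];  Q = [1, 2] / [3]
  Insert 3 (step 4): P = [1, 3] / [2, 4];  Q = [1, 2] / [3, 4]
  Insert 5 (step 5): P = [1, 3, 5] / [2, 4];  Q = [1, 2, 5] / [3, 4]
  Insert 7 (step 6): P = [1, 3, 5, 7] / [2, 4];  Q = [1, 2, 5, 6] / [3, 4]
  Insert 8 (step 7): P = [1, 3, 5, 7, 8] / [2, 4];  Q = [1, 2, 5, 6, 7] / [3, 4]
  Insert 6 (step 8): P = [1, 3, 5, 6, 8] / [2, 4, 7];  Q = [1, 2, 5, 6, 7] / [3, 4, 8]
Final shape: (5, 3).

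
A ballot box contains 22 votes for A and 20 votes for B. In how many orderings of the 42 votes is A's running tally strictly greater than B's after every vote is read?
Strict-lead orderings = 24466267020

Total orderings of the 42 votes with 22 for A: C(42, 22) = 513791607420. By the Bertrand ballot formula (Cycle Lemma / reflection principle), the number of orderings in which A is strictly ahead of B throughout is (p − q)/(p + q) · C(p + q, p) = (22 − 20)/(22 + 20) · 513791607420 = 24466267020.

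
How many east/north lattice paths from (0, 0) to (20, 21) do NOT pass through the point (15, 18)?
Number of paths = 211048071300

Total paths from (0, 0) to (20, 21): C(41, 20) = 269128937220. Paths through (15, 18): (paths (0, 0) → (15, 18)) × (paths (15, 18) → (20, 21)) = C(33, 15) · C(8, 5) = 1037158320 · 56 = 58080865920. Avoidance count = 269128937220 − 58080865920 = 211048071300.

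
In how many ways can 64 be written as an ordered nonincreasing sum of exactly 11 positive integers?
p(64, 11 parts) = 116792

Partitions of n into exactly k parts are in bijection with partitions of n − k into at most k parts (subtract 1 from each part). So p(64, exactly 11) = p(53, parts ≤ 11). Computing via the recurrence p(m, j) = p(m, j−1) + p(m−j, j) gives 116792.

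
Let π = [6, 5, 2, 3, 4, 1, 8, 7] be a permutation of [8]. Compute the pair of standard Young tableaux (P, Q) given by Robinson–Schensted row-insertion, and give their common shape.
P = [1, 3, 4, 7] / [2, 8] / [5] / [6];  Q = [1, 4, 5, 7] / [2, 8] / [3] / [6];  common shape = (4, 2, 1, 1)

Row-insert the values π_1, π_2, … into P one at a time, bumping the leftmost entry strictly greater than the inserted value down to the next row. The recording tableau Q records, in position (i, j), the step at which that cell was added to P.
  Insert 6 (step 1): P = [6];  Q = [1]
  Insert 5 (step 2): P = [5] / [6];  Q = [1] / [2]
  Insert 2 (step 3): P = [2] / [5] / [6];  Q = [1] / [2] / [3]
  Insert 3 (step 4): P = [2, 3] / [5] / [6];  Q = [1, 4] / [2] / [3]
  Insert 4 (step 5): P = [2, 3, 4] / [5] / [6];  Q = [1, 4, 5] / [2] / [3]
  Insert 1 (step 6): P = [1, 3, 4] / [2] / [5] / [6];  Q = [1, 4, 5] / [2] / [3] / [6]
  Insert 8 (step 7): P = [1, 3, 4, 8] / [2] / [5] / [6];  Q = [1, 4, 5, 7] / [2] / [3] / [6]
  Insert 7 (step 8): P = [1, 3, 4, 7] / [2, 8] / [5] / [6];  Q = [1, 4, 5, 7] / [2, 8] / [3] / [6]
Final shape: (4, 2, 1, 1).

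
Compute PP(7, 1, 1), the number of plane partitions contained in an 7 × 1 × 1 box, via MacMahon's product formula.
PP(7, 1, 1) = 8

Evaluate the triple product over i = 1..7, j = 1..1, k = 1..1. The factors are (2/1) · (3/2) · (4/3) · (5/4) · (6/5) · (7/6) · (8/7). The numerators and denominators telescope so the product is an integer; carrying out the multiplication exactly gives PP(7, 1, 1) = 8.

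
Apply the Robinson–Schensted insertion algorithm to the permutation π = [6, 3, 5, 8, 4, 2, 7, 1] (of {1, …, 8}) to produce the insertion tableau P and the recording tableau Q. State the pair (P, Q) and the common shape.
P = [1, 4, 7] / [2, 8] / [3] / [5] / [6];  Q = [1, 3, 4] / [2, 7] / [5] / [6] / [8];  common shape = (3, 2, 1, 1, 1)

Row-insert the values π_1, π_2, … into P one at a time, bumping the leftmost entry strictly greater than the inserted value down to the next row. The recording tableau Q records, in position (i, j), the step at which that cell was added to P.
  Insert 6 (step 1): P = [6];  Q = [1]
  Insert 3 (step 2): P = [3] / [6];  Q = [1] / [2]
  Insert 5 (step 3): P = [3, 5] / [6];  Q = [1, 3] / [2]
  Insert 8 (step 4): P = [3, 5, 8] / [6];  Q = [1, 3, 4] / [2]
  Insert 4 (step 5): P = [3, 4, 8] / [5] / [6];  Q = [1, 3, 4] / [2] / [5]
  Insert 2 (step 6): P = [2, 4, 8] / [3] / [5] / [6];  Q = [1, 3, 4] / [2] / [5] / [6]
  Insert 7 (step 7): P = [2, 4, 7] / [3, 8] / [5] / [6];  Q = [1, 3, 4] / [2, 7] / [5] / [6]
  Insert 1 (step 8): P = [1, 4, 7] / [2, 8] / [3] / [5] / [6];  Q = [1, 3, 4] / [2, 7] / [5] / [6] / [8]
Final shape: (3, 2, 1, 1, 1).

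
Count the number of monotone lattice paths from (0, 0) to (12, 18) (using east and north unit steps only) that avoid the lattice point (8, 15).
Number of paths = 69332235

Total paths from (0, 0) to (12, 18): C(30, 12) = 86493225. Paths through (8, 15): (paths (0, 0) → (8, 15)) × (paths (8, 15) → (12, 18)) = C(23, 8) · C(7, 4) = 490314 · 35 = 17160990. Avoidance count = 86493225 − 17160990 = 69332235.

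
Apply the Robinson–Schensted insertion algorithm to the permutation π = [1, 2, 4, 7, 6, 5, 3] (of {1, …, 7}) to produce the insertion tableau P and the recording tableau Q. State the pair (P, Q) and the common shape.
P = [1, 2, 3, 5] / [4] / [6] / [7];  Q = [1, 2, 3, 4] / [5] / [6] / [7];  common shape = (4, 1, 1, 1)

Row-insert the values π_1, π_2, … into P one at a time, bumping the leftmost entry strictly greater than the inserted value down to the next row. The recording tableau Q records, in position (i, j), the step at which that cell was added to P.
  Insert 1 (step 1): P = [1];  Q = [1]
  Insert 2 (step 2): P = [1, 2];  Q = [1, 2]
  Insert 4 (step 3): P = [1, 2, 4];  Q = [1, 2, 3]
  Insert 7 (step 4): P = [1, 2, 4, 7];  Q = [1, 2, 3, 4]
  Insert 6 (step 5): P = [1, 2, 4, 6] / [7];  Q = [1, 2, 3, 4] / [5]
  Insert 5 (step 6): P = [1, 2, 4, 5] / [6] / [7];  Q = [1, 2, 3, 4] / [5] / [6]
  Insert 3 (step 7): P = [1, 2, 3, 5] / [4] / [6] / [7];  Q = [1, 2, 3, 4] / [5] / [6] / [7]
Final shape: (4, 1, 1, 1).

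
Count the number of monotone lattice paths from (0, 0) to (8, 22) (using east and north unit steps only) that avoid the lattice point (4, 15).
Number of paths = 4573845

Total paths from (0, 0) to (8, 22): C(30, 8) = 5852925. Paths through (4, 15): (paths (0, 0) → (4, 15)) × (paths (4, 15) → (8, 22)) = C(19, 4) · C(11, 4) = 3876 · 330 = 1279080. Avoidance count = 5852925 − 1279080 = 4573845.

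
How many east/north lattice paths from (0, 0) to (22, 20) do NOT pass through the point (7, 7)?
Number of paths = 385290114300

Total paths from (0, 0) to (22, 20): C(42, 22) = 513791607420. Paths through (7, 7): (paths (0, 0) → (7, 7)) × (paths (7, 7) → (22, 20)) = C(14, 7) · C(28, 15) = 3432 · 37442160 = 128501493120. Avoidance count = 513791607420 − 128501493120 = 385290114300.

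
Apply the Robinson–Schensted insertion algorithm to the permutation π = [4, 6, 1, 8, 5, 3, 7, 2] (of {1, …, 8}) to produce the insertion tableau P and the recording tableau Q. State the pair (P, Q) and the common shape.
P = [1, 2, 7] / [3, 5, 8] / [4] / [6];  Q = [1, 2, 4] / [3, 5, 7] / [6] / [8];  common shape = (3, 3, 1, 1)

Row-insert the values π_1, π_2, … into P one at a time, bumping the leftmost entry strictly greater than the inserted value down to the next row. The recording tableau Q records, in position (i, j), the step at which that cell was added to P.
  Insert 4 (step 1): P = [4];  Q = [1]
  Insert 6 (step 2): P = [4, 6];  Q = [1, 2]
  Insert 1 (step 3): P = [1, 6] / [4];  Q = [1, 2] / [3]
  Insert 8 (step 4): P = [1, 6, 8] / [4];  Q = [1, 2, 4] / [3]
  Insert 5 (step 5): P = [1, 5, 8] / [4, 6];  Q = [1, 2, 4] / [3, 5]
  Insert 3 (step 6): P = [1, 3, 8] / [4, 5] / [6];  Q = [1, 2, 4] / [3, 5] / [6]
  Insert 7 (step 7): P = [1, 3, 7] / [4, 5, 8] / [6];  Q = [1, 2, 4] / [3, 5, 7] / [6]
  Insert 2 (step 8): P = [1, 2, 7] / [3, 5, 8] / [4] / [6];  Q = [1, 2, 4] / [3, 5, 7] / [6] / [8]
Final shape: (3, 3, 1, 1).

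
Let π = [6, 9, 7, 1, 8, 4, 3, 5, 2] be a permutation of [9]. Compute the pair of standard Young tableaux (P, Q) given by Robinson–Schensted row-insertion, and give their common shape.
P = [1, 2, 5] / [3, 7, 8] / [4] / [6] / [9];  Q = [1, 2, 5] / [3, 6, 8] / [4] / [7] / [9];  common shape = (3, 3, 1, 1, 1)

Row-insert the values π_1, π_2, … into P one at a time, bumping the leftmost entry strictly greater than the inserted value down to the next row. The recording tableau Q records, in position (i, j), the step at which that cell was added to P.
  Insert 6 (step 1): P = [6];  Q = [1]
  Insert 9 (step 2): P = [6, 9];  Q = [1, 2]
  Insert 7 (step 3): P = [6, 7] / [9];  Q = [1, 2] / [3]
  Insert 1 (step 4): P = [1, 7] / [6] / [9];  Q = [1, 2] / [3] / [4]
  Insert 8 (step 5): P = [1, 7, 8] / [6] / [9];  Q = [1, 2, 5] / [3] / [4]
  Insert 4 (step 6): P = [1, 4, 8] / [6, 7] / [9];  Q = [1, 2, 5] / [3, 6] / [4]
  Insert 3 (step 7): P = [1, 3, 8] / [4, 7] / [6] / [9];  Q = [1, 2, 5] / [3, 6] / [4] / [7]
  Insert 5 (step 8): P = [1, 3, 5] / [4, 7, 8] / [6] / [9];  Q = [1, 2, 5] / [3, 6, 8] / [4] / [7]
  Insert 2 (step 9): P = [1, 2, 5] / [3, 7, 8] / [4] / [6] / [9];  Q = [1, 2, 5] / [3, 6, 8] / [4] / [7] / [9]
Final shape: (3, 3, 1, 1, 1).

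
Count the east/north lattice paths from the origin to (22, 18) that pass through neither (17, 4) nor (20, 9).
Number of paths = 112778276745

Inclusion–exclusion. Total paths: C(40, 22) = 113380261800. Through P₁: C(21, 17)·C(19, 5) = 69593580. Through P₂: C(29, 20)·C(11, 2) = 550825275. Since P₁ is strictly southwest of P₂, a monotone path through both must visit P₁ then P₂; paths through both = C(21, 17)·C(8, 3)·C(11, 2) = 18433800. Avoid both = 113380261800 − 69593580 − 550825275 + 18433800 = 112778276745.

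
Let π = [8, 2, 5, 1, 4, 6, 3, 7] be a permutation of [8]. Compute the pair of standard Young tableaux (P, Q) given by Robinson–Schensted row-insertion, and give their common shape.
P = [1, 3, 6, 7] / [2, 4] / [5] / [8];  Q = [1, 3, 6, 8] / [2, 5] / [4] / [7];  common shape = (4, 2, 1, 1)

Row-insert the values π_1, π_2, … into P one at a time, bumping the leftmost entry strictly greater than the inserted value down to the next row. The recording tableau Q records, in position (i, j), the step at which that cell was added to P.
  Insert 8 (step 1): P = [8];  Q = [1]
  Insert 2 (step 2): P = [2] / [8];  Q = [1] / [2]
  Insert 5 (step 3): P = [2, 5] / [8];  Q = [1, 3] / [2]
  Insert 1 (step 4): P = [1, 5] / [2] / [8];  Q = [1, 3] / [2] / [4]
  Insert 4 (step 5): P = [1, 4] / [2, 5] / [8];  Q = [1, 3] / [2, 5] / [4]
  Insert 6 (step 6): P = [1, 4, 6] / [2, 5] / [8];  Q = [1, 3, 6] / [2, 5] / [4]
  Insert 3 (step 7): P = [1, 3, 6] / [2, 4] / [5] / [8];  Q = [1, 3, 6] / [2, 5] / [4] / [7]
  Insert 7 (step 8): P = [1, 3, 6, 7] / [2, 4] / [5] / [8];  Q = [1, 3, 6, 8] / [2, 5] / [4] / [7]
Final shape: (4, 2, 1, 1).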